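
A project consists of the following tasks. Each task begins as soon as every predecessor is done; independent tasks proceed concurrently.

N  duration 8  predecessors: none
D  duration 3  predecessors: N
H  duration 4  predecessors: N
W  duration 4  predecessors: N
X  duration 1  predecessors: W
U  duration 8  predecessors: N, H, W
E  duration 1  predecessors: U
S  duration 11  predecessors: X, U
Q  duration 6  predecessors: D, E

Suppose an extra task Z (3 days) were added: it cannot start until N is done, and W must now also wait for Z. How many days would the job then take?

Originally the job takes 31 days.
With Z inserted, W now waits for max(N, Z).
New critical path: N→Z→W→U→S = 8+3+4+8+11 = 34 ⇒ 34 days.

34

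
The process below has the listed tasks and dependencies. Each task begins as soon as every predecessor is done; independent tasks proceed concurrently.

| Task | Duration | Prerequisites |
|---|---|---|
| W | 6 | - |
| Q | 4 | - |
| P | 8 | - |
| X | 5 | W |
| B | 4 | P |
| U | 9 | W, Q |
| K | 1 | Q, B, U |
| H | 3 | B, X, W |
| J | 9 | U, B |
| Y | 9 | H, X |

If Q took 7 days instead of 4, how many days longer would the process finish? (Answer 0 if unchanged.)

1

As given, the longest chain is W→U→J = 6+9+9 = 24, so the finish is 24 days.
Q is off the critical path — its longest chain is 22 days, giving 2 of slack.
Now Q→U→J = 7+9+9 = 25 is longest, so the finish becomes 25 days.
Change in finish: 25 − 24 = +1 days.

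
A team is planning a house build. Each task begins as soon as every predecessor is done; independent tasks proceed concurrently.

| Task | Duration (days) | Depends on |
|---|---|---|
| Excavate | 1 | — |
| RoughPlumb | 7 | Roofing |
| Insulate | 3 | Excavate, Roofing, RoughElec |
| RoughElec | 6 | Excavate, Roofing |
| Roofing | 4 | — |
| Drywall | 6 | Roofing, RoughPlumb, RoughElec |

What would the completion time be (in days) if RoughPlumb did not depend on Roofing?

Original critical path: Roofing→RoughPlumb→Drywall = 4+7+6 = 17 ⇒ 17 days.
Without Roofing→RoughPlumb, RoughPlumb's earliest start moves from 4 to 0.
After: Roofing→RoughElec→Drywall = 4+6+6 = 16 → 16 days.

16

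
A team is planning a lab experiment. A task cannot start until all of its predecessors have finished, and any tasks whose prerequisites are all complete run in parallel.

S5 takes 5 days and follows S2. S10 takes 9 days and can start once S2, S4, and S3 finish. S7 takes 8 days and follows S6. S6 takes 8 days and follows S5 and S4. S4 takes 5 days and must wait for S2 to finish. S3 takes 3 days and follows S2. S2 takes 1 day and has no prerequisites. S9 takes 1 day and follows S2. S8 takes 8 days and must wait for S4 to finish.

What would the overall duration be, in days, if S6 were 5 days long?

The binding path is S2→S4→S6→S7 = 1+5+8+8 = 22; finish at 22 days.
S6 lies on that path, so at 5 days the path becomes 19 days.
That remains the longest chain; total 19 days.

19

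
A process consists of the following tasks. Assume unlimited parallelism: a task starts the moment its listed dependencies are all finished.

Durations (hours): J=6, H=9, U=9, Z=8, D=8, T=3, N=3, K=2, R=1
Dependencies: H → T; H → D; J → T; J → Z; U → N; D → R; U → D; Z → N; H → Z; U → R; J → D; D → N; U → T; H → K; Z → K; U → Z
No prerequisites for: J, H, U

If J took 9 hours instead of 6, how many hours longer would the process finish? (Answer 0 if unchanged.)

Critical path before the change: H→Z→N = 9+8+3 = 20 giving 20 hours.
J is off the critical path — its longest chain is 17 hours, giving 3 of slack.
The binding chain switches to J→Z→N = 9+8+3 = 20; finish 20 hours.
Change in finish: 20 − 20 = +0 hours.

0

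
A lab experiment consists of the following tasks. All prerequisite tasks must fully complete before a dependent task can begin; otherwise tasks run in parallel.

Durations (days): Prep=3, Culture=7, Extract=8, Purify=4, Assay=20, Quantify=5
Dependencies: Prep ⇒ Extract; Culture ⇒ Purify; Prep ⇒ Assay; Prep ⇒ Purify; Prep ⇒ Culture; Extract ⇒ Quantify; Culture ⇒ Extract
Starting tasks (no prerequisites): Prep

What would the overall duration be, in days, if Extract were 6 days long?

23

Critical path before the change: Prep→Culture→Extract→Quantify = 3+7+8+5 = 23 giving 23 days.
Extract lies on that path, so at 6 days the path becomes 21 days.
New critical path: Prep→Assay = 3+20 = 23 ⇒ 23 days.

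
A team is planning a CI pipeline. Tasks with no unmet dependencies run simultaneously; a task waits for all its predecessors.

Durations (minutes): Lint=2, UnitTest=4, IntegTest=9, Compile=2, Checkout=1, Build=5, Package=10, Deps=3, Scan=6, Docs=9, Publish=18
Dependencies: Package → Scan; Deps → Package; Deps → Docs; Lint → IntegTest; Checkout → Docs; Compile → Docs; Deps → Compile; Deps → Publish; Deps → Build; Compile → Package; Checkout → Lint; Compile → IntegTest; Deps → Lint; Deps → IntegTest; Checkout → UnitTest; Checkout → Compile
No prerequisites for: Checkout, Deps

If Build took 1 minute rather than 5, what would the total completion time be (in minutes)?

21

Baseline: Deps→Compile→Package→Scan = 3+2+10+6 = 21 → 21 minutes.
Build is off the critical path — its longest chain is 8 minutes, giving 13 of slack.
The critical path is still Deps→Compile→Package→Scan; finish is now 21 minutes.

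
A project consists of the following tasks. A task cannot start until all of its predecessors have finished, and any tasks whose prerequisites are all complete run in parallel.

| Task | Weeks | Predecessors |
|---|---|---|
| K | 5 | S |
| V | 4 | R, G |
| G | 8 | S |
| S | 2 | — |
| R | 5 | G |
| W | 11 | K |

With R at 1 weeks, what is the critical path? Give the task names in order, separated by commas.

Baseline: S→G→R→V = 2+8+5+4 = 19 → 19 weeks.
R is on the critical path; changing it to 1 makes that path 15 weeks.
New critical path: S→K→W = 2+5+11 = 18 ⇒ 18 weeks.

S, K, W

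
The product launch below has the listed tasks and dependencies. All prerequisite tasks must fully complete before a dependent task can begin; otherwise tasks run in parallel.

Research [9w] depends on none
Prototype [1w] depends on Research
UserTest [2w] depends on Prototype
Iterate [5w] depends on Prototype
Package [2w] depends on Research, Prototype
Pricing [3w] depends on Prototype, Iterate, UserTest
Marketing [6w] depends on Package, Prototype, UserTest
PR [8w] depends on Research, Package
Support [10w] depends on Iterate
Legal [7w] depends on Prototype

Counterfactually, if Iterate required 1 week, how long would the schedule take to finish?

Critical path before the change: Research→Prototype→Iterate→Support = 9+1+5+10 = 25 giving 25 weeks.
Iterate lies on that path, so at 1 week the path becomes 21 weeks.
That remains the longest chain; total 21 weeks.

21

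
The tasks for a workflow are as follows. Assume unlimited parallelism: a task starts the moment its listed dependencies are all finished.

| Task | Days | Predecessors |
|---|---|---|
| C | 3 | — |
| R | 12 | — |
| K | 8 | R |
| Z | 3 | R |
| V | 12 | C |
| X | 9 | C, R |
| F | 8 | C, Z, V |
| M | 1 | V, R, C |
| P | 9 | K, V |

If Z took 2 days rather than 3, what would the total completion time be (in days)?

The binding path is R→K→P = 12+8+9 = 29; finish at 29 days.
Z has 6 days of float (longest path through it is 23).
That remains the longest chain; total 29 days.

29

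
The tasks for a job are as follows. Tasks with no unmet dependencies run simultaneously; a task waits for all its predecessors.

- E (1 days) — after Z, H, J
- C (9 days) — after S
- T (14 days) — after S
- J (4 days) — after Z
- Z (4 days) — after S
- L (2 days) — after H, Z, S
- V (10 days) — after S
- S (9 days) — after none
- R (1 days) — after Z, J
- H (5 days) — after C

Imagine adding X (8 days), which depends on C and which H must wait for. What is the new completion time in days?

33

Originally the job takes 25 days.
With X inserted, H now waits for max(C, X).
New critical path: S→C→X→H→L = 9+9+8+5+2 = 33 ⇒ 33 days.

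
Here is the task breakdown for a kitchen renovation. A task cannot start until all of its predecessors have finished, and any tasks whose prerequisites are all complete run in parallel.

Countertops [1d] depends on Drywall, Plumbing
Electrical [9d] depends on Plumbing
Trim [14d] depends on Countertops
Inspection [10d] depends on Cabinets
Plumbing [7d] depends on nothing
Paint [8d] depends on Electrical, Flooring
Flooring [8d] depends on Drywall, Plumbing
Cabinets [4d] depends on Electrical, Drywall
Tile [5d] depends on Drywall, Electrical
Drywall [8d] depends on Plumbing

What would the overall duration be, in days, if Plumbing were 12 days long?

36

As given, the longest chain is Plumbing→Drywall→Flooring→Paint = 7+8+8+8 = 31, so the finish is 31 days.
Plumbing is on the critical path; changing it to 12 makes that path 36 days.
That remains the longest chain; total 36 days.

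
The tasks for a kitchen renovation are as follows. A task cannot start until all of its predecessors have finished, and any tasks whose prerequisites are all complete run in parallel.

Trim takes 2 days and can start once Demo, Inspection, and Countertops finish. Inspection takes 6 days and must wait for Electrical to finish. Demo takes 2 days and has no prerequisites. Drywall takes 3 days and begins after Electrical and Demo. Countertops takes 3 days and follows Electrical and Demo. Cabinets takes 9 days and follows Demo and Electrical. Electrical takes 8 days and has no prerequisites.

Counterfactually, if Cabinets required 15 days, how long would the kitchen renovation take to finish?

23

Critical path before the change: Electrical→Cabinets = 8+9 = 17 giving 17 days.
Since Cabinets is critical, the +6 change carries straight to that chain (now 23 days).
The critical path is still Electrical→Cabinets; finish is now 23 days.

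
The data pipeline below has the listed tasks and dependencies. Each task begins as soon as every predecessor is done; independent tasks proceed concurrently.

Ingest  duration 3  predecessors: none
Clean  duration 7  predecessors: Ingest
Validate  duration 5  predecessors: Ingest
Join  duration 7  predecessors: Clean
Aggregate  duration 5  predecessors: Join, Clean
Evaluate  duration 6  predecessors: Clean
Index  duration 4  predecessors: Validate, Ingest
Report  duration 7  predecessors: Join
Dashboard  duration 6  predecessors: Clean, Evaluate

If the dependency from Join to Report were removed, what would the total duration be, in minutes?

22

Original critical path: Ingest→Clean→Join→Report = 3+7+7+7 = 24 ⇒ 24 minutes.
Without Join→Report, Report's earliest start moves from 17 to 0.
New critical path: Ingest→Clean→Join→Aggregate = 3+7+7+5 = 22 ⇒ 22 minutes.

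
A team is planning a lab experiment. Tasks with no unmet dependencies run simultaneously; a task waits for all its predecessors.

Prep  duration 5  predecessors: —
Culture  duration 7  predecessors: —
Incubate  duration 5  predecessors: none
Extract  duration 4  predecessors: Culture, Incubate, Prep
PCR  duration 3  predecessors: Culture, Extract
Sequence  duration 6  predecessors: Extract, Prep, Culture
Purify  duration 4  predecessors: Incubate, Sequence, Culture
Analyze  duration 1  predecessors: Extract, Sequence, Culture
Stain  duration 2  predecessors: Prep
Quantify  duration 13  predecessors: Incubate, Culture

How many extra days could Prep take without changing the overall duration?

Critical path: Culture→Extract→Sequence→Purify = 7+4+6+4 = 21, so the finish is 21 days.
The longest chain containing Prep totals 19 days.
Slack of Prep = 2 − 0 = 2 days.

2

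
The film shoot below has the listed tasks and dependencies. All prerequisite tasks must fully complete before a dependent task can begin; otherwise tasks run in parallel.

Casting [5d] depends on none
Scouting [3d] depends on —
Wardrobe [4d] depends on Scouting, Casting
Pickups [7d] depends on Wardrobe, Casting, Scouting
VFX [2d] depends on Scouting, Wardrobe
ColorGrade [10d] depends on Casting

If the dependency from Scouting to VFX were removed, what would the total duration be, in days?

16

With the dependency in place, Casting→Wardrobe→Pickups = 5+4+7 = 16 sets the finish at 16 days.
Dropping Scouting→VFX doesn't change VFX's earliest start (9); another predecessor still binds.
New critical path: Casting→Wardrobe→Pickups = 5+4+7 = 16 ⇒ 16 days.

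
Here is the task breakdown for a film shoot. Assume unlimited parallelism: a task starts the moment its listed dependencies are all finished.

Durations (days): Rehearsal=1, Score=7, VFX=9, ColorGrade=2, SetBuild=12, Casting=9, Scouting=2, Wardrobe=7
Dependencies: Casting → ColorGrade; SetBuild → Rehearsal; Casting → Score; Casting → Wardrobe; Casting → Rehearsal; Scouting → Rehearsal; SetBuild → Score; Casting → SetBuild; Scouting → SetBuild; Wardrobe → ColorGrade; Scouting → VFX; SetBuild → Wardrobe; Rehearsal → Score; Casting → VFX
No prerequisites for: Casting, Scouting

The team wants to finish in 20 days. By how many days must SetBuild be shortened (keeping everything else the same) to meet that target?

Current finish: 30 days; target: 20.
SetBuild is on every critical path, so each day cut from SetBuild cuts the finish by one (this holds down to a finish of 19).
Need 30 − 20 = 10 days off SetBuild → SetBuild becomes 2 days, finish becomes 20.

10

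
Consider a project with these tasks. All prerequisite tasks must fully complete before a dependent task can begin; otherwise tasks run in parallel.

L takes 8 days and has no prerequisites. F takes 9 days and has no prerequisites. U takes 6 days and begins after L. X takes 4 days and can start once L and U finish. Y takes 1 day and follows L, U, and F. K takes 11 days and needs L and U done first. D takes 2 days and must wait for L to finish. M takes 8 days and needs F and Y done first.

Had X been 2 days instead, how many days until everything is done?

Critical path before the change: L→U→K = 8+6+11 = 25 giving 25 days.
The longest path through X is only 18 days, so X has float 7.
That remains the longest chain; total 25 days.

25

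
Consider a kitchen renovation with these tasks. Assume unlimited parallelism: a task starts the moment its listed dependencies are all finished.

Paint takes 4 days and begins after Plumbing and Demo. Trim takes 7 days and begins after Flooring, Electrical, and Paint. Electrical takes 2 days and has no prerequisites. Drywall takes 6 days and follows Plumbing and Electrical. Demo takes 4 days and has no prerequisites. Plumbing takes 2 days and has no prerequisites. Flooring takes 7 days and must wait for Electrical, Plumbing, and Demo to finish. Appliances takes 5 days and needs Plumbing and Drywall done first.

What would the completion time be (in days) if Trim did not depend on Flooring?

With the dependency in place, Demo→Flooring→Trim = 4+7+7 = 18 sets the finish at 18 days.
Without Flooring→Trim, Trim's earliest start moves from 11 to 8.
After: Demo→Paint→Trim = 4+4+7 = 15 → 15 days.

15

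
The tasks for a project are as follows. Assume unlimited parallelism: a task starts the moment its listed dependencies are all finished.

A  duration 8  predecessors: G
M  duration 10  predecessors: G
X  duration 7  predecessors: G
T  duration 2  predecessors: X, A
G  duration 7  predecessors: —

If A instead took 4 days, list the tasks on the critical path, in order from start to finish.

G, M

Baseline: G→A→T = 7+8+2 = 17 → 17 days.
A lies on that path, so at 4 days the path becomes 13 days.
Now G→M = 7+10 = 17 is longest, so the finish becomes 17 days.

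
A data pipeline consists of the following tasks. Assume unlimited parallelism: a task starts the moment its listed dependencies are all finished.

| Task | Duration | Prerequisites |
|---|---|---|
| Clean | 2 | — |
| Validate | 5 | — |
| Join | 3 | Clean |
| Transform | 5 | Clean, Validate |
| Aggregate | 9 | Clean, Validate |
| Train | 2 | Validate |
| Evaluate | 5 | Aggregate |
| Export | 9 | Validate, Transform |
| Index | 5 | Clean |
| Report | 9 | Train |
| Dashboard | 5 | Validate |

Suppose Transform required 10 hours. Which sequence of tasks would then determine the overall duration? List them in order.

Validate, Transform, Export

As given, the longest chain is Validate→Transform→Export = 5+5+9 = 19, so the finish is 19 hours.
Transform is on the critical path; changing it to 10 makes that path 24 hours.
The critical path is still Validate→Transform→Export; finish is now 24 hours.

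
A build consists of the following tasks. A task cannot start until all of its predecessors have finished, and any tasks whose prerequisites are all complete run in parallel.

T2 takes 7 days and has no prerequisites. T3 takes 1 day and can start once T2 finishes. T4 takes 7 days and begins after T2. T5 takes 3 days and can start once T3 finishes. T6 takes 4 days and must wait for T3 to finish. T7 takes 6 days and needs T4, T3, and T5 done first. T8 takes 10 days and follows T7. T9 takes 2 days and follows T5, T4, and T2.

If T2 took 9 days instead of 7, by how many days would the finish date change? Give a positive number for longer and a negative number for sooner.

The binding path is T2→T4→T7→T8 = 7+7+6+10 = 30; finish at 30 days.
T2 lies on that path, so at 9 days the path becomes 32 days.
No other chain overtakes it, so the finish is 32 days.
Change in finish: 32 − 30 = +2 days.

2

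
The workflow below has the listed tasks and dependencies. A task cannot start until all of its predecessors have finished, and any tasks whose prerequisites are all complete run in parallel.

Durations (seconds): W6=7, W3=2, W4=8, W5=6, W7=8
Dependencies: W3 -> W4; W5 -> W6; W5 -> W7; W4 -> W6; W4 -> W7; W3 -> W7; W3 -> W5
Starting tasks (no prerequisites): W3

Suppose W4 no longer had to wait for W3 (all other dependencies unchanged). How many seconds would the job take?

Original critical path: W3→W4→W7 = 2+8+8 = 18 ⇒ 18 seconds.
Without W3→W4, W4's earliest start moves from 2 to 0.
The longest chain is now W3→W5→W7 = 2+6+8 = 16, so the job takes 16 seconds.

16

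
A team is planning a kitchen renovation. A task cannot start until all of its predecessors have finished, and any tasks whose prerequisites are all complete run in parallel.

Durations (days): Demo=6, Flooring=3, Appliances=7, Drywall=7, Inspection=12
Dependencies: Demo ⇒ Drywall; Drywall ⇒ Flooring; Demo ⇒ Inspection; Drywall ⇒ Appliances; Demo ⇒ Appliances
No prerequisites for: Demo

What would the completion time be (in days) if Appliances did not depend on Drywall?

Original critical path: Demo→Drywall→Appliances = 6+7+7 = 20 ⇒ 20 days.
Without Drywall→Appliances, Appliances's earliest start moves from 13 to 6.
The longest chain is now Demo→Inspection = 6+12 = 18, so the plan takes 18 days.

18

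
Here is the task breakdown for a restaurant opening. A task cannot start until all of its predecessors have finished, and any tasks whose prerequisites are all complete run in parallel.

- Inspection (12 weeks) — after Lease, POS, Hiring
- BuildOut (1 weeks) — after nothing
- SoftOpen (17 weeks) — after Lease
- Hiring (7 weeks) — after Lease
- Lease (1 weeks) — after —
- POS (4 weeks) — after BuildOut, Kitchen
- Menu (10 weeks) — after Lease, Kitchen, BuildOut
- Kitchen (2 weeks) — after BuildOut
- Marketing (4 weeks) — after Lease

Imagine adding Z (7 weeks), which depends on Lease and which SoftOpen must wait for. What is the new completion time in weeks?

25

Originally the plan takes 20 weeks.
With Z inserted, SoftOpen now waits for max(Lease, Z).
New critical path: Lease→Z→SoftOpen = 1+7+17 = 25 ⇒ 25 weeks.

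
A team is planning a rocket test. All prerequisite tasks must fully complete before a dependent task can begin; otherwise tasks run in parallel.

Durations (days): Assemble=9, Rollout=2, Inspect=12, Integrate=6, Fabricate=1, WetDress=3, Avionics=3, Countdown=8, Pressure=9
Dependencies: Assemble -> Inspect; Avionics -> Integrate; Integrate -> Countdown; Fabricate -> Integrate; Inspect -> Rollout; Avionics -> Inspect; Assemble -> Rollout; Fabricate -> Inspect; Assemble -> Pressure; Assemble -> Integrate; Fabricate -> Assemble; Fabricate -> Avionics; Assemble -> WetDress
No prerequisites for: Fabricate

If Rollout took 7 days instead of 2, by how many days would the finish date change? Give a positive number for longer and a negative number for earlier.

Actual critical path: Fabricate→Assemble→Inspect→Rollout = 1+9+12+2 = 24 ⇒ 24 days.
Rollout is on the critical path; changing it to 7 makes that path 29 days.
No other chain overtakes it, so the finish is 29 days.
Change in finish: 29 − 24 = +5 days.

5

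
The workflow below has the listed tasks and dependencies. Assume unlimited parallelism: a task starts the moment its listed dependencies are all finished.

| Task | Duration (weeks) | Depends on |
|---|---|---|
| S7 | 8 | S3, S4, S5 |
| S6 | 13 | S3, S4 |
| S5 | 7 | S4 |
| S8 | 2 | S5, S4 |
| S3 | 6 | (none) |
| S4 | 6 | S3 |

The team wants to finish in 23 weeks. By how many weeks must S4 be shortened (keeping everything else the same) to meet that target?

Current finish: 27 weeks; target: 23.
S4 is on every critical path, so each week cut from S4 cuts the finish by one (this holds down to a finish of 22).
Need 27 − 23 = 4 weeks off S4 → S4 becomes 2 weeks, finish becomes 23.

4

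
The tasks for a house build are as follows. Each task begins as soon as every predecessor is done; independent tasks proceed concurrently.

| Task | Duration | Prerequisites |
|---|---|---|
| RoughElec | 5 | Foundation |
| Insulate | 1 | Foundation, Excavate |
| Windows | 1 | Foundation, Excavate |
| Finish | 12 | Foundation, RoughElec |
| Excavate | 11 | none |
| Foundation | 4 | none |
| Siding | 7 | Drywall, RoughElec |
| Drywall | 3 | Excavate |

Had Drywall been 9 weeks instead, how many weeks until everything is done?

Baseline: Excavate→Drywall→Siding = 11+3+7 = 21 → 21 weeks.
Drywall is on the critical path; changing it to 9 makes that path 27 weeks.
That remains the longest chain; total 27 weeks.

27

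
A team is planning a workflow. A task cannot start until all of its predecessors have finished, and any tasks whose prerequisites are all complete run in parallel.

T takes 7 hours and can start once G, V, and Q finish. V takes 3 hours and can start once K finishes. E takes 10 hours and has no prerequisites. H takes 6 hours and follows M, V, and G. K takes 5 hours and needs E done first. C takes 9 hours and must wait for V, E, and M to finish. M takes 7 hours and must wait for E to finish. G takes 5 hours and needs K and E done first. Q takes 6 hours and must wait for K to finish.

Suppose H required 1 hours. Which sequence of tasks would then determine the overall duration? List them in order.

Critical path before the change: E→K→Q→T = 10+5+6+7 = 28 giving 28 hours.
H has 2 hours of float (longest path through it is 26).
That remains the longest chain; total 28 hours.

E, K, Q, T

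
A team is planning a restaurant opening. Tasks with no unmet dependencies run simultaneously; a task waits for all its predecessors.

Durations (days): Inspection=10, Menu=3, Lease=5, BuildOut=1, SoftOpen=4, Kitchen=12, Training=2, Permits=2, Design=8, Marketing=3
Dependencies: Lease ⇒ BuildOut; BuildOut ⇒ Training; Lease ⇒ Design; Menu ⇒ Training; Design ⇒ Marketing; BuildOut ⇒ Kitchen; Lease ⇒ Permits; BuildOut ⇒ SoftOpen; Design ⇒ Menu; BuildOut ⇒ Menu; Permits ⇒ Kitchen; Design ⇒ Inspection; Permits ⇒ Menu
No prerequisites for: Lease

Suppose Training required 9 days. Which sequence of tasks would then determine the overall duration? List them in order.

Lease, Design, Menu, Training

The binding path is Lease→Design→Inspection = 5+8+10 = 23; finish at 23 days.
Training is off the critical path — its longest chain is 18 days, giving 5 of slack.
New critical path: Lease→Design→Menu→Training = 5+8+3+9 = 25 ⇒ 25 days.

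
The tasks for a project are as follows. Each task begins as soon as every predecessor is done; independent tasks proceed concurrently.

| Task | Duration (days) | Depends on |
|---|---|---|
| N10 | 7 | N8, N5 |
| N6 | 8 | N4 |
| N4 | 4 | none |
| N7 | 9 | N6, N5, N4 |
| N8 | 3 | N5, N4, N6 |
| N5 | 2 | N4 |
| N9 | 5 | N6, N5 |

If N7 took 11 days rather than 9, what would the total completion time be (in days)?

Critical path before the change: N4→N6→N8→N10 = 4+8+3+7 = 22 giving 22 days.
N7 has 1 day of float (longest path through it is 21).
Now N4→N6→N7 = 4+8+11 = 23 is longest, so the finish becomes 23 days.

23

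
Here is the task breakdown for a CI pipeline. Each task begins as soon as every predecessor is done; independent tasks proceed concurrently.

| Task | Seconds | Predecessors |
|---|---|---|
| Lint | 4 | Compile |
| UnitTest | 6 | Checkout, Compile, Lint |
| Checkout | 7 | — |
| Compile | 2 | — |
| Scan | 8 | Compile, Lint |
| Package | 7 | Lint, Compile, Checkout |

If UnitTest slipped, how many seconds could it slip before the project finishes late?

1

Critical path: Checkout→Package = 7+7 = 14, so the finish is 14 seconds.
The longest chain containing UnitTest totals 13 seconds.
Float = 14 − 13 = 1.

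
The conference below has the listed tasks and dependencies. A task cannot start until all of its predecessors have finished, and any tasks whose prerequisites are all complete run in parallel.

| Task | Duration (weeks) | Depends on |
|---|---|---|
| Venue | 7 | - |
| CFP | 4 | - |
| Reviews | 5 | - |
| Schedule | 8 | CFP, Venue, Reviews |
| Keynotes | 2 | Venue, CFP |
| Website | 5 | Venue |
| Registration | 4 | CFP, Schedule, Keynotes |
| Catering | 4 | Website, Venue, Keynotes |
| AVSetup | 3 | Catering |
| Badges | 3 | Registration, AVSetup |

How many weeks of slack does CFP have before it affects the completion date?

Critical path: Venue→Schedule→Registration→Badges = 7+8+4+3 = 22, so the finish is 22 weeks.
The longest chain containing CFP totals 19 weeks.
Float = 22 − 19 = 3.

3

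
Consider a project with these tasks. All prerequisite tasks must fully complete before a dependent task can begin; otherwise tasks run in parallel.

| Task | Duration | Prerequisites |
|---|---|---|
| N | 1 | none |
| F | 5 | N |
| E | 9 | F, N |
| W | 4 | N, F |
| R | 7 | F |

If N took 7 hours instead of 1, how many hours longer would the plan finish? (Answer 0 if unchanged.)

6

As given, the longest chain is N→F→E = 1+5+9 = 15, so the finish is 15 hours.
Since N is critical, the +6 change carries straight to that chain (now 21 hours).
No other chain overtakes it, so the finish is 21 hours.
Change in finish: 21 − 15 = +6 hours.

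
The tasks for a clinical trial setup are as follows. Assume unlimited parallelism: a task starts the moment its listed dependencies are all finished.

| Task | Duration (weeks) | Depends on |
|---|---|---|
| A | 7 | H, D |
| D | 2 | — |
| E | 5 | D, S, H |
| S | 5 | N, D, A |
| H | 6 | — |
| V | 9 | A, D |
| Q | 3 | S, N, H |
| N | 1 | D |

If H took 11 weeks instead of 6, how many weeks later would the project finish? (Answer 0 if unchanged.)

5

Critical path before the change: H→A→S→E = 6+7+5+5 = 23 giving 23 weeks.
Since H is critical, the +5 change carries straight to that chain (now 28 weeks).
That remains the longest chain; total 28 weeks.
Change in finish: 28 − 23 = +5 weeks.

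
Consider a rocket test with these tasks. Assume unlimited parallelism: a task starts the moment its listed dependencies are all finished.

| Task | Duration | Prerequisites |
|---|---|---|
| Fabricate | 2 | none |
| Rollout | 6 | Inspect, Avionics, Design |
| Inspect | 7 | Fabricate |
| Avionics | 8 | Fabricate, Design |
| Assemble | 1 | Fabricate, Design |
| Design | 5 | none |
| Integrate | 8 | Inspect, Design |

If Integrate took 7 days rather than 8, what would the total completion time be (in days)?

19

Baseline: Design→Avionics→Rollout = 5+8+6 = 19 → 19 days.
Integrate has 2 days of float (longest path through it is 17).
The critical path is still Design→Avionics→Rollout; finish is now 19 days.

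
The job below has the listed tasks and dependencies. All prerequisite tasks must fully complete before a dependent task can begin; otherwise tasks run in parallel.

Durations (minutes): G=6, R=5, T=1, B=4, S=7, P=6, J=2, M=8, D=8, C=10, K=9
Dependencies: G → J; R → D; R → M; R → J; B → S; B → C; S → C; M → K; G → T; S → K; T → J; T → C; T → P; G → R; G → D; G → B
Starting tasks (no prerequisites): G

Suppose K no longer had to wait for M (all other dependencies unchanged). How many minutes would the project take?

27

Original critical path: G→R→M→K = 6+5+8+9 = 28 ⇒ 28 minutes.
Without M→K, K's earliest start moves from 19 to 17.
After: G→B→S→C = 6+4+7+10 = 27 → 27 minutes.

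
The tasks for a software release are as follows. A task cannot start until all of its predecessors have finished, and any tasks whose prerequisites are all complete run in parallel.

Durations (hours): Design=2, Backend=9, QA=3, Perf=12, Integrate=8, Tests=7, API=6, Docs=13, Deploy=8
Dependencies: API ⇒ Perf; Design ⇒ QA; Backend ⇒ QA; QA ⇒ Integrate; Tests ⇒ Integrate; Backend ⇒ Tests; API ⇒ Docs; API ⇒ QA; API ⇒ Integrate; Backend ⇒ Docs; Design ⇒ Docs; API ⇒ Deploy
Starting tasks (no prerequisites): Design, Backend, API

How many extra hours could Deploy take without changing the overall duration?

Backend→Tests→Integrate = 9+7+8 = 24 sets the makespan at 24 hours.
Longest path through Deploy: 14 hours (earliest finish 14, latest finish 24).
Float = 24 − 14 = 10.

10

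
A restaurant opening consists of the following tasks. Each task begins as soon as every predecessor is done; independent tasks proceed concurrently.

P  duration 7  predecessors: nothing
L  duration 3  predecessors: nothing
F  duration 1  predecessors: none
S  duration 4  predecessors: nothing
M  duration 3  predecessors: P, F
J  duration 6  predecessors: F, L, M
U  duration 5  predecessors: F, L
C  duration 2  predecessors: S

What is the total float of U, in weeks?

The longest chain is P→M→J = 7+3+6 = 16; overall finish 16 weeks.
U finishes as early as 8 and must finish by 16.
So U can slip 16 − 8 = 8 weeks.

8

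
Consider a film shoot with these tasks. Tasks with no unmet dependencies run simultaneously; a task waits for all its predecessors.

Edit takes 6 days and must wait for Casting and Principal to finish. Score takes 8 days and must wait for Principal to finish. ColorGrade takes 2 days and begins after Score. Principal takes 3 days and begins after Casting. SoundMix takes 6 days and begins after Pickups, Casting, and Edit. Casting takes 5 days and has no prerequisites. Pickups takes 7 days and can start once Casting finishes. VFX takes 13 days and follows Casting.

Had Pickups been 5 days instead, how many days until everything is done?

Actual critical path: Casting→Principal→Edit→SoundMix = 5+3+6+6 = 20 ⇒ 20 days.
Pickups is off the critical path — its longest chain is 18 days, giving 2 of slack.
The critical path is still Casting→Principal→Edit→SoundMix; finish is now 20 days.

20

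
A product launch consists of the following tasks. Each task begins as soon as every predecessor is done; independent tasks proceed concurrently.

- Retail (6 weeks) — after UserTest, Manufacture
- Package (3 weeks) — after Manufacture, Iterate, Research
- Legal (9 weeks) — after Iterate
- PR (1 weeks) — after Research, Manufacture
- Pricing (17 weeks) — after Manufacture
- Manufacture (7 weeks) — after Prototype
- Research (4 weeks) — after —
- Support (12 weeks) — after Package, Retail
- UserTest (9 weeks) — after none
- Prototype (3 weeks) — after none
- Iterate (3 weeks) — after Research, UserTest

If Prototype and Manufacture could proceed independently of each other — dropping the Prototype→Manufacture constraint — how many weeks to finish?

27

With the dependency in place, Prototype→Manufacture→Retail→Support = 3+7+6+12 = 28 sets the finish at 28 weeks.
Without Prototype→Manufacture, Manufacture's earliest start moves from 3 to 0.
The longest chain is now UserTest→Iterate→Package→Support = 9+3+3+12 = 27, so the schedule takes 27 weeks.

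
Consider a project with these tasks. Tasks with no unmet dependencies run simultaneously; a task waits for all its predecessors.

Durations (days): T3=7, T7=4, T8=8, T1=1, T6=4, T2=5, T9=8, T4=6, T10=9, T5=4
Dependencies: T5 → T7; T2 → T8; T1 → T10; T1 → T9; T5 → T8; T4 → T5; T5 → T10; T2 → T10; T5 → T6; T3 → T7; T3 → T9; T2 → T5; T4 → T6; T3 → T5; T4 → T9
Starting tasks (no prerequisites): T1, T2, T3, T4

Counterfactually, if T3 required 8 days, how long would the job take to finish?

Critical path before the change: T3→T5→T10 = 7+4+9 = 20 giving 20 days.
Since T3 is critical, the +1 change carries straight to that chain (now 21 days).
No other chain overtakes it, so the finish is 21 days.

21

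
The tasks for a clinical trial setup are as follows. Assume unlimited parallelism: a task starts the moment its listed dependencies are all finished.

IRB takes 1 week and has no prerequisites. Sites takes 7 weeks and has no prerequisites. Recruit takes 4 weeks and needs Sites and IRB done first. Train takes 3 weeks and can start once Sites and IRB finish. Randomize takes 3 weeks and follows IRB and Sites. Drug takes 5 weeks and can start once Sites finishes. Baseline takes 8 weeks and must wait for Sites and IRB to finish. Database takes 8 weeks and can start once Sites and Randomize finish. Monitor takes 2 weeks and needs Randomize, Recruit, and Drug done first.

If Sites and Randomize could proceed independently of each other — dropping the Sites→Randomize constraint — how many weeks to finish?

15

With the dependency in place, Sites→Randomize→Database = 7+3+8 = 18 sets the finish at 18 weeks.
Without Sites→Randomize, Randomize's earliest start moves from 7 to 1.
After: Sites→Baseline = 7+8 = 15 → 15 weeks.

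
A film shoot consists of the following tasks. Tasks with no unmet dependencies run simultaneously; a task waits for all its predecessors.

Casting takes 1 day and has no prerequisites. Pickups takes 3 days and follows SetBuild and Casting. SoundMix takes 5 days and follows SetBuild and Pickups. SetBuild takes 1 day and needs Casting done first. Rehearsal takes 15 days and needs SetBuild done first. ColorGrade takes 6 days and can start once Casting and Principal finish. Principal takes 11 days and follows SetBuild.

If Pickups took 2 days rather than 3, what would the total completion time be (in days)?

19

Actual critical path: Casting→SetBuild→Principal→ColorGrade = 1+1+11+6 = 19 ⇒ 19 days.
Pickups is off the critical path — its longest chain is 10 days, giving 9 of slack.
That remains the longest chain; total 19 days.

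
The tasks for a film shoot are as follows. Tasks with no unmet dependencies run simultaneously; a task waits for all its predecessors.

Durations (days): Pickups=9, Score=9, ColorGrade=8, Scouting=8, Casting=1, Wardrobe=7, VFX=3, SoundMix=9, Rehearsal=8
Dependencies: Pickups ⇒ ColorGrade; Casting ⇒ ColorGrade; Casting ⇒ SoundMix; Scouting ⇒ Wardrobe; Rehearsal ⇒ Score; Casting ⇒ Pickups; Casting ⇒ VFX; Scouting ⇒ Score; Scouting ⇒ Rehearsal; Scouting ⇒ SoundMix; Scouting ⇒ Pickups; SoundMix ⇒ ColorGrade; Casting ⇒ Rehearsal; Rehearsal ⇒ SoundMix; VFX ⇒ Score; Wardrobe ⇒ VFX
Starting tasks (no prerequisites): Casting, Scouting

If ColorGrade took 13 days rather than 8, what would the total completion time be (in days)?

38

The binding path is Scouting→Rehearsal→SoundMix→ColorGrade = 8+8+9+8 = 33; finish at 33 days.
Since ColorGrade is critical, the +5 change carries straight to that chain (now 38 days).
The critical path is still Scouting→Rehearsal→SoundMix→ColorGrade; finish is now 38 days.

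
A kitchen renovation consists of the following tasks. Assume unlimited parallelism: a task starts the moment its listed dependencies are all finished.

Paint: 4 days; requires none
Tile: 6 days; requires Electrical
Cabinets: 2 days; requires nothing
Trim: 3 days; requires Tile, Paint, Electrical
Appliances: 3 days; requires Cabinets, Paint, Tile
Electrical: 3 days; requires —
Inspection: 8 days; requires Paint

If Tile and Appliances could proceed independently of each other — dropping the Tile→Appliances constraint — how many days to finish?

With the dependency in place, Electrical→Tile→Appliances = 3+6+3 = 12 sets the finish at 12 days.
Without Tile→Appliances, Appliances's earliest start moves from 9 to 4.
New critical path: Electrical→Tile→Trim = 3+6+3 = 12 ⇒ 12 days.

12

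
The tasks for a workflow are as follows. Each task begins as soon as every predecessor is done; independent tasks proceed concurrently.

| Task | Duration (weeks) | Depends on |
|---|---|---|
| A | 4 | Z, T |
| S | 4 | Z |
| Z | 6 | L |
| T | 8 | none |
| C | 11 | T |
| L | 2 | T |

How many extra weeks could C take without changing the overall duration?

T→L→Z→S = 8+2+6+4 = 20 sets the makespan at 20 weeks.
Longest path through C: 19 weeks (earliest finish 19, latest finish 20).
So C can slip 20 − 19 = 1 week.

1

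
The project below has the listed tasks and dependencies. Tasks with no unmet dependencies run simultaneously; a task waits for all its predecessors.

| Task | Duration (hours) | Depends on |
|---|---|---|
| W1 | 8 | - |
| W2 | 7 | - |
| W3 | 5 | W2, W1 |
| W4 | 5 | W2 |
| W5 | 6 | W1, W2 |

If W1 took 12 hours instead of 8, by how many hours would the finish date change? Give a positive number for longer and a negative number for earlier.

Actual critical path: W1→W5 = 8+6 = 14 ⇒ 14 hours.
W1 lies on that path, so at 12 hours the path becomes 18 hours.
No other chain overtakes it, so the finish is 18 hours.
Change in finish: 18 − 14 = +4 hours.

4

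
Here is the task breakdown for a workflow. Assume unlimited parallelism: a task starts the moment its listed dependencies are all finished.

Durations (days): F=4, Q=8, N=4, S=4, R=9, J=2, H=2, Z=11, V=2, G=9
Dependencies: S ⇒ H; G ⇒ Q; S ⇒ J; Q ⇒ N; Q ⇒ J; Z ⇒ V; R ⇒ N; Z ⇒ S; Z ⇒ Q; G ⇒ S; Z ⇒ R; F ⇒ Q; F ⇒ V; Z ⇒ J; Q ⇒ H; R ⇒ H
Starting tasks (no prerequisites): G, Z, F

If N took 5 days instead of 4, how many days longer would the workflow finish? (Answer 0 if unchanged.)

Critical path before the change: Z→R→N = 11+9+4 = 24 giving 24 days.
Since N is critical, the +1 change carries straight to that chain (now 25 days).
No other chain overtakes it, so the finish is 25 days.
Change in finish: 25 − 24 = +1 days.

1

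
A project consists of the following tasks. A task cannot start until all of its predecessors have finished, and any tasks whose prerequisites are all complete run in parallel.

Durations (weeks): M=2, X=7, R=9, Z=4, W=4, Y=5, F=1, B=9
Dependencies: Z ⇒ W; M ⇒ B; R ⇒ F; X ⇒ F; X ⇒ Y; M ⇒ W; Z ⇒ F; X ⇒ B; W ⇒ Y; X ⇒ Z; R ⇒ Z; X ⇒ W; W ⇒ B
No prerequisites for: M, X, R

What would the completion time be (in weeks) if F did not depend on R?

With the dependency in place, R→Z→W→B = 9+4+4+9 = 26 sets the finish at 26 weeks.
Dropping R→F doesn't change F's earliest start (13); another predecessor still binds.
The longest chain is now R→Z→W→B = 9+4+4+9 = 26, so the project takes 26 weeks.

26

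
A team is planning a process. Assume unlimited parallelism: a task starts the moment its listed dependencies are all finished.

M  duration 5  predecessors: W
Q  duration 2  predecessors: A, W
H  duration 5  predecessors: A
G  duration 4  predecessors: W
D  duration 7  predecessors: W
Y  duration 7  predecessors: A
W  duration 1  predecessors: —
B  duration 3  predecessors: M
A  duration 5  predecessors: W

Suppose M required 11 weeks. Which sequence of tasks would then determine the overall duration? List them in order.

W, M, B

Baseline: W→A→Y = 1+5+7 = 13 → 13 weeks.
M has 4 weeks of float (longest path through it is 9).
The binding chain switches to W→M→B = 1+11+3 = 15; finish 15 weeks.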